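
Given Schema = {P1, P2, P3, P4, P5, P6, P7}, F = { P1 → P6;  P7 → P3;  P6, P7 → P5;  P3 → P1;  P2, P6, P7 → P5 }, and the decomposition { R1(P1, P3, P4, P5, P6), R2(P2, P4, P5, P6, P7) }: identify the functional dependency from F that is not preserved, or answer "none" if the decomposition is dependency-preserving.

Check P7 → P3: no single fragment contains all of {P3, P7}, and the restricted closure of {P7} across the fragments never reaches {P3}.
P1 → P6 is preserved.
P6, P7 → P5 is preserved.
P3 → P1 is preserved.
P2, P6, P7 → P5 is preserved.

P7 → P3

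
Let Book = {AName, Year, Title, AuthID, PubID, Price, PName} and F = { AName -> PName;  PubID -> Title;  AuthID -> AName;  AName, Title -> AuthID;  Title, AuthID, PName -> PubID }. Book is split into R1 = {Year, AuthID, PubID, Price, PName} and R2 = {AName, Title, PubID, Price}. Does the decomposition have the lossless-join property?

No

Common attributes: R1 ∩ R2 = {PubID, Price}.
Closure of {PubID, Price}: PubID → Title applies, adding Title. So (PubID, Price)⁺ = {Title, PubID, Price}.
The closure contains neither all of R1 = {Year, AuthID, PubID, Price, PName} nor all of R2 = {AName, Title, PubID, Price}, so the common attributes are not a superkey of either fragment. The join is lossy.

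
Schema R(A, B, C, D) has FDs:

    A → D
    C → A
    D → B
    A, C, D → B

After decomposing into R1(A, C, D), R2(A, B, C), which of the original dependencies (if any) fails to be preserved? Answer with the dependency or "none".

Check D → B: no single fragment contains all of {B, D}, and the restricted closure of {D} across the fragments never reaches {B}.
A → D is preserved.
C → A is preserved.
A, C, D → B is preserved.

D → B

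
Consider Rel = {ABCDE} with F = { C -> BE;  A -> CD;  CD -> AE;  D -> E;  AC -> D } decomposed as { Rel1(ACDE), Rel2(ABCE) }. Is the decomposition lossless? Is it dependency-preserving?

Lossless test: (ACE)⁺ = {ABCDE}, which contains all of one fragment — lossless.
Dependency preservation: every FD's attributes lie within a single fragment, so each can be enforced locally — preserved.

lossless and dependency-preserving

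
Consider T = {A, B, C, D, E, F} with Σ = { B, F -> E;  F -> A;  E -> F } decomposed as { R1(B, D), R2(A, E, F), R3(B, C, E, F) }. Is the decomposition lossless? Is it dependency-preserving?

lossy but dependency-preserving

Lossless test (chase): Rows 2 and 3 agree on F; apply F→A and equate their A entries. No row becomes fully distinguished — the join is lossy.
Dependency preservation: every FD's attributes lie within a single fragment, so each can be enforced locally — preserved.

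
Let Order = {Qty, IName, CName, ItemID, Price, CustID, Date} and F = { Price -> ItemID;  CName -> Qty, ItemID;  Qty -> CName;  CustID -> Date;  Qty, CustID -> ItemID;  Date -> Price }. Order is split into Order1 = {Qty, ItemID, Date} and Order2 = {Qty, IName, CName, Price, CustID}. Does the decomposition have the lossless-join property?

Common attributes: Order1 ∩ Order2 = {Qty}.
Closure of {Qty}: Qty → CName applies, adding CName; CName → Qty, ItemID applies, adding ItemID. So (Qty)⁺ = {Qty, CName, ItemID}.
The closure contains neither all of Order1 = {Qty, ItemID, Date} nor all of Order2 = {Qty, IName, CName, Price, CustID}, so the common attributes are not a superkey of either fragment. The join is lossy.

No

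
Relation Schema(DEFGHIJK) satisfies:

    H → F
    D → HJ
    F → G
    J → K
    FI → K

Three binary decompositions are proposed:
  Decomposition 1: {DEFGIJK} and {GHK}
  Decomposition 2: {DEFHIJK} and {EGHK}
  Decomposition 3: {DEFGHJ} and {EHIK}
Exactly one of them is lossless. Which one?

Decomposition 2

Decomposition 1: common = {GK}, closure = {GK} → lossy.
Decomposition 2: common = {EHK}, closure = {EFGHK} → lossless.
Decomposition 3: common = {EH}, closure = {EFGH} → lossy.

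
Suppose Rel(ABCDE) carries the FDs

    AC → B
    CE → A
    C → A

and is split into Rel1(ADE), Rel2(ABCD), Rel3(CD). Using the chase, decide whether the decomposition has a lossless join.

Chase test. Columns are ABCDE; row i has aⱼ where attribute j ∈ Reli, else bᵢⱼ.
Initial tableau (one row per fragment):
  row 1: a1 b12 b13 a4 a5
  row 2: a1 a2 a3 a4 b25
  row 3: b31 b32 a3 a4 b35
Rows 2 and 3 agree on C; apply C→A and equate their A entries.
Rows 2 and 3 agree on AC; apply AC→B and equate their B entries.
No row becomes fully distinguished — the join is lossy.

No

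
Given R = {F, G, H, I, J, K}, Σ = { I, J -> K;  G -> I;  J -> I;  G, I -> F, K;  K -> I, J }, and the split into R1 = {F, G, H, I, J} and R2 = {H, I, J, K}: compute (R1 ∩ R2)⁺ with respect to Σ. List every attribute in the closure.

R1 ∩ R2 = {H, I, J}.
I, J → K applies, adding K
Closure: {H, I, J, K}.

H, I, J, K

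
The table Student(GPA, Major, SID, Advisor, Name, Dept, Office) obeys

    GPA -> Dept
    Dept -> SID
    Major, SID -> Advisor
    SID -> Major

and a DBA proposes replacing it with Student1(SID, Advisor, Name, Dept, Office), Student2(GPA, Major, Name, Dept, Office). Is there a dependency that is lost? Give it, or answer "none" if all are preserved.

Check SID → Major: no single fragment contains all of {Major, SID}, and the restricted closure of {SID} across the fragments never reaches {Major}.
GPA → Dept is preserved.
Dept → SID is preserved.
Major, SID → Advisor is preserved.

SID -> Major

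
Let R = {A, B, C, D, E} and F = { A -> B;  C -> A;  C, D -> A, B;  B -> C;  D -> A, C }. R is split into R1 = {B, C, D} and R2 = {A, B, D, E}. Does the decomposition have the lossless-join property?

Yes

Common attributes: R1 ∩ R2 = {B, D}.
Closure of {B, D}: B → C applies, adding C; D → A, C applies, adding A. So (B, D)⁺ = {A, B, C, D}.
This closure contains every attribute of R1, so R1 ∩ R2 → R1. The join is lossless.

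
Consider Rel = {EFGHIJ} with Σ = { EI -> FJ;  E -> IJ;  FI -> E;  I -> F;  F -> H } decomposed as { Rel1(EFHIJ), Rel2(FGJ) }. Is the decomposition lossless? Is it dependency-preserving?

Lossless test: (FJ)⁺ = {FHJ}, which is a superkey of neither fragment — lossy.
Dependency preservation: every FD's attributes lie within a single fragment, so each can be enforced locally — preserved.

lossy but dependency-preserving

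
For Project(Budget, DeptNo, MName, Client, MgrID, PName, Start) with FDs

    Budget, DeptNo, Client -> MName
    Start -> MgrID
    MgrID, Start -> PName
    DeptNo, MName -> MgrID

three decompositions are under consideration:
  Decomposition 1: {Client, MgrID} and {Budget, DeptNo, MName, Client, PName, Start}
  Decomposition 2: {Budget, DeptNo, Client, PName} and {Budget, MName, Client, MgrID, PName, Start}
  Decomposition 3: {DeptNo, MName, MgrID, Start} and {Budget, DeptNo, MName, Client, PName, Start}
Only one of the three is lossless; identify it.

Decomposition 1: common = {Client}, closure = {Client} → lossy.
Decomposition 2: common = {Budget, Client, PName}, closure = {Budget, Client, PName} → lossy.
Decomposition 3: common = {DeptNo, MName, Start}, closure = {DeptNo, MName, MgrID, PName, Start} → lossless.

Decomposition 3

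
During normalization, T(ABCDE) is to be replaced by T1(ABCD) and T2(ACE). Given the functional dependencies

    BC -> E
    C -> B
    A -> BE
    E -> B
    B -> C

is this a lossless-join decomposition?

Yes

Common attributes: T1 ∩ T2 = {AC}.
Closure of {AC}: C → B applies, adding B; A → BE applies, adding E. So (AC)⁺ = {ABCE}.
This closure contains every attribute of T2, so T1 ∩ T2 → T2. The join is lossless.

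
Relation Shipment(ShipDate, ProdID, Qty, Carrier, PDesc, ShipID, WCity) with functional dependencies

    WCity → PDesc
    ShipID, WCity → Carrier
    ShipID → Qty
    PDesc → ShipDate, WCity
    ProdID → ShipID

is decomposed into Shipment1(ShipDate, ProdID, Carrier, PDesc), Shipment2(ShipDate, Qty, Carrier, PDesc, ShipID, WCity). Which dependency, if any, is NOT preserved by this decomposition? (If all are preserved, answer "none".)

Check ProdID → ShipID: no single fragment contains all of {ProdID, ShipID}, and the restricted closure of {ProdID} across the fragments never reaches {ShipID}.
WCity → PDesc is preserved.
ShipID, WCity → Carrier is preserved.
ShipID → Qty is preserved.
PDesc → ShipDate, WCity is preserved.

ProdID → ShipID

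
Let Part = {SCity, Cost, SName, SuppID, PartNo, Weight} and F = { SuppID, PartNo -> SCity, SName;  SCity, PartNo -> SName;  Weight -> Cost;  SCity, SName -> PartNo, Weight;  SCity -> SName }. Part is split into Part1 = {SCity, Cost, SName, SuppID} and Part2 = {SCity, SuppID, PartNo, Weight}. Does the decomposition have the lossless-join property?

Common attributes: Part1 ∩ Part2 = {SCity, SuppID}.
Closure of {SCity, SuppID}: SCity → SName applies, adding SName; SCity, SName → PartNo, Weight applies, adding PartNo, Weight; Weight → Cost applies, adding Cost. So (SCity, SuppID)⁺ = {SCity, Cost, SName, SuppID, PartNo, Weight}.
This closure contains every attribute of Part1, so Part1 ∩ Part2 → Part1. The join is lossless.

Yes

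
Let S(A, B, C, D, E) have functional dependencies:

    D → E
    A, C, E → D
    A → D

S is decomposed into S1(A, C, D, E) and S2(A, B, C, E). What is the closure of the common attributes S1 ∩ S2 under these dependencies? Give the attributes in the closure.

S1 ∩ S2 = {A, C, E}.
A, C, E → D applies, adding D
Closure: {A, C, D, E}.

A, C, D, E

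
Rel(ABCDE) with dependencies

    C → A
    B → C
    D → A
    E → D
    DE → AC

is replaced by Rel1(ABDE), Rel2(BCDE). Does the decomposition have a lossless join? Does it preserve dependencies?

Lossless test: (BDE)⁺ = {ABCDE}, which contains all of one fragment — lossless.
Dependency preservation: the restricted closure of {C} across the fragments never reaches {A}, so C → A cannot be enforced without a join — not preserved.

lossless but not dependency-preserving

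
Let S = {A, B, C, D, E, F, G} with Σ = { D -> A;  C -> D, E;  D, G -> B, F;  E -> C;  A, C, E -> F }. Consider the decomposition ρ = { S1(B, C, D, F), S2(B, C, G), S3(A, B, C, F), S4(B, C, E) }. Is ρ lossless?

Chase test. Columns are A, B, C, D, E, F, G; row i has aⱼ where attribute j ∈ Si, else bᵢⱼ.
Initial tableau (one row per fragment):
  row 1: b11 a2 a3 a4 b15 a6 b17
  row 2: b21 a2 a3 b24 b25 b26 a7
  row 3: a1 a2 a3 b34 b35 a6 b37
  row 4: b41 a2 a3 b44 a5 b46 b47
Rows 1 and 2 agree on C; apply C→D, E and equate their D, E entries.
Rows 1 and 3 agree on C; apply C→D, E and equate their D, E entries.
Rows 1 and 4 agree on C; apply C→D, E and equate their D, E entries.
Rows 1 and 2 agree on D; apply D→A and equate their A entries.
Rows 1 and 3 agree on D; apply D→A and equate their A entries.
Rows 1 and 4 agree on D; apply D→A and equate their A entries.
Rows 1 and 2 agree on A, C, E; apply A, C, E→F and equate their F entries.
Rows 1 and 4 agree on A, C, E; apply A, C, E→F and equate their F entries.
Row 2 is now all distinguished symbols — the join is lossless.

Yes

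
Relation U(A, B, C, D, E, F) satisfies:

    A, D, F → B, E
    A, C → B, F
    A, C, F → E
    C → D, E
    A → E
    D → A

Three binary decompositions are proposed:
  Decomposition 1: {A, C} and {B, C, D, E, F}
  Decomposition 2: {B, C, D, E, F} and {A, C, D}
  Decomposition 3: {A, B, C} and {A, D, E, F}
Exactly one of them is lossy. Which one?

Decomposition 1: common = {C}, closure = {A, B, C, D, E, F} → lossless.
Decomposition 2: common = {C, D}, closure = {A, B, C, D, E, F} → lossless.
Decomposition 3: common = {A}, closure = {A, E} → lossy.

Decomposition 3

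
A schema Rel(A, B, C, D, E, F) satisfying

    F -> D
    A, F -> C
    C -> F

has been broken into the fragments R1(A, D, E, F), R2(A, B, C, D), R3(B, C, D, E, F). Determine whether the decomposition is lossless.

Chase test. Columns are A, B, C, D, E, F; row i has aⱼ where attribute j ∈ Ri, else bᵢⱼ.
Initial tableau (one row per fragment):
  row 1: a1 b12 b13 a4 a5 a6
  row 2: a1 a2 a3 a4 b25 b26
  row 3: b31 a2 a3 a4 a5 a6
Rows 2 and 3 agree on C; apply C→F and equate their F entries.
Rows 1 and 2 agree on A, F; apply A, F→C and equate their C entries.
No row becomes fully distinguished — the join is lossy.

No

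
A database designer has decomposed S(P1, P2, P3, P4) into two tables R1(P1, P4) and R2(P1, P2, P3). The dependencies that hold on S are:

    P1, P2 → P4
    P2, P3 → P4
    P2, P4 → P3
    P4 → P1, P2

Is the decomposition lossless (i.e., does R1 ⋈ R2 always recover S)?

No

Common attributes: R1 ∩ R2 = {P1}.
No dependency enlarges {P1}, so (P1)⁺ = {P1}.
The closure contains neither all of R1 = {P1, P4} nor all of R2 = {P1, P2, P3}, so the common attributes are not a superkey of either fragment. The join is lossy.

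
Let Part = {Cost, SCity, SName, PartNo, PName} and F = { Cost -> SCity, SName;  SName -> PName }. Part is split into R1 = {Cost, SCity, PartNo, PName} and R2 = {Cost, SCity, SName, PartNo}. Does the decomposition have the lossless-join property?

Common attributes: R1 ∩ R2 = {Cost, SCity, PartNo}.
Closure of {Cost, SCity, PartNo}: Cost → SCity, SName applies, adding SName; SName → PName applies, adding PName. So (Cost, SCity, PartNo)⁺ = {Cost, SCity, SName, PartNo, PName}.
This closure contains every attribute of R1, so R1 ∩ R2 → R1. The join is lossless.

Yes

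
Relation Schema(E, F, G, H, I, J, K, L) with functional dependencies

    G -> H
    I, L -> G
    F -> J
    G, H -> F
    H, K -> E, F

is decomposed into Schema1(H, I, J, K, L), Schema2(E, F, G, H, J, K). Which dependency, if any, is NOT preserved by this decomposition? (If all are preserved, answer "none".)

I, L -> G

Check I, L → G: no single fragment contains all of {G, I, L}, and the restricted closure of {I, L} across the fragments never reaches {G}.
G → H is preserved.
F → J is preserved.
G, H → F is preserved.
H, K → E, F is preserved.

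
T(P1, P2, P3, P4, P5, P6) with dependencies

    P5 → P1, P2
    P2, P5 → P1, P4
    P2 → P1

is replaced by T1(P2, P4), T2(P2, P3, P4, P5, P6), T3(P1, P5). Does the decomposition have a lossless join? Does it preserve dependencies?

Lossless test (chase): Rows 2 and 3 agree on P5; apply P5→P1, P2 and equate their P1, P2 entries. Rows 2 and 3 agree on P2, P5; apply P2, P5→P1, P4 and equate their P1, P4 entries. Rows 1 and 2 agree on P2; apply P2→P1 and equate their P1 entries. Row 2 is now all distinguished symbols — the join is lossless.
Dependency preservation: the restricted closure of {P2} across the fragments never reaches {P1}, so P2 → P1 cannot be enforced without a join — not preserved.

lossless but not dependency-preserving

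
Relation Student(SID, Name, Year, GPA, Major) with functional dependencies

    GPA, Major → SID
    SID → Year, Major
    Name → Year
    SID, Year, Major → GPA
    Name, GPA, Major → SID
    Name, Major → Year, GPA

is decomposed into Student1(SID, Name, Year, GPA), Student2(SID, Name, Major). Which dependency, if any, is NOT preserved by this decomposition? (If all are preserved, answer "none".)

Check GPA, Major → SID: no single fragment contains all of {SID, GPA, Major}, and the restricted closure of {GPA, Major} across the fragments never reaches {SID}.
SID → Year, Major is preserved.
Name → Year is preserved.
SID, Year, Major → GPA is preserved.
Name, GPA, Major → SID is preserved.
Name, Major → Year, GPA is preserved.

GPA, Major → SID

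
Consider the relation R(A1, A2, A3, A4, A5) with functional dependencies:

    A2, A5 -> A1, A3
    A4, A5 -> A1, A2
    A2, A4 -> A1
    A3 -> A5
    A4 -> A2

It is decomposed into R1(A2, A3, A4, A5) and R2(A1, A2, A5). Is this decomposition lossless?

Yes

Common attributes: R1 ∩ R2 = {A2, A5}.
Closure of {A2, A5}: A2, A5 → A1, A3 applies, adding A1, A3. So (A2, A5)⁺ = {A1, A2, A3, A5}.
This closure contains every attribute of R2, so R1 ∩ R2 → R2. The join is lossless.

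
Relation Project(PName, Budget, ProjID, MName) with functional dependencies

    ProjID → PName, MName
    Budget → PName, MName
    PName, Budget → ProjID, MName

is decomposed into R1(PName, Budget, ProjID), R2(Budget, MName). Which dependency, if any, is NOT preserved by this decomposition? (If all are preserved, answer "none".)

ProjID → PName, MName

Check ProjID → PName, MName: no single fragment contains all of {PName, ProjID, MName}, and the restricted closure of {ProjID} across the fragments never reaches {PName, MName}.
Budget → PName, MName is preserved.
PName, Budget → ProjID, MName is preserved.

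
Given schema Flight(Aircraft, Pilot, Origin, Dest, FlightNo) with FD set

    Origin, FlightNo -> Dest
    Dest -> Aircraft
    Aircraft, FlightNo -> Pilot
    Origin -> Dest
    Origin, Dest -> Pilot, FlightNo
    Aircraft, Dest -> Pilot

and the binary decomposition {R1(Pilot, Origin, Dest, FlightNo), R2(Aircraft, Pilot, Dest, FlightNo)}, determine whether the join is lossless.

Yes

Common attributes: R1 ∩ R2 = {Pilot, Dest, FlightNo}.
Closure of {Pilot, Dest, FlightNo}: Dest → Aircraft applies, adding Aircraft. So (Pilot, Dest, FlightNo)⁺ = {Aircraft, Pilot, Dest, FlightNo}.
This closure contains every attribute of R2, so R1 ∩ R2 → R2. The join is lossless.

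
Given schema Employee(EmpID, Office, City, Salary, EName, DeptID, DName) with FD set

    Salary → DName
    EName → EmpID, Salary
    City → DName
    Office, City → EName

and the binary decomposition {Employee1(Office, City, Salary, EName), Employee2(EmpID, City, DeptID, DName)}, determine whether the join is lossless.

Common attributes: Employee1 ∩ Employee2 = {City}.
Closure of {City}: City → DName applies, adding DName. So (City)⁺ = {City, DName}.
The closure contains neither all of Employee1 = {Office, City, Salary, EName} nor all of Employee2 = {EmpID, City, DeptID, DName}, so the common attributes are not a superkey of either fragment. The join is lossy.

No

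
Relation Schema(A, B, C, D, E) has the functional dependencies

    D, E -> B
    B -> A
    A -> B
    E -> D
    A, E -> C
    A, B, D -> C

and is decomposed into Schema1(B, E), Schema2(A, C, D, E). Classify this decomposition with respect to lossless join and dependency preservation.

Lossless test: (E)⁺ = {A, B, C, D, E}, which contains all of one fragment — lossless.
Dependency preservation: the restricted closure of {B} across the fragments never reaches {A}, so B → A cannot be enforced without a join — not preserved.

lossless but not dependency-preserving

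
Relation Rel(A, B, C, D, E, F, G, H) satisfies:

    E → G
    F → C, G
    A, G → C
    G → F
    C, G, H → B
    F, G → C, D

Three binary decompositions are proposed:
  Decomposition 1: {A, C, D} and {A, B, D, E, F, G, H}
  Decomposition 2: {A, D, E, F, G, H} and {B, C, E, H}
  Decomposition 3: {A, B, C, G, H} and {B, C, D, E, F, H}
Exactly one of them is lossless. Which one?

Decomposition 1: common = {A, D}, closure = {A, D} → lossy.
Decomposition 2: common = {E, H}, closure = {B, C, D, E, F, G, H} → lossless.
Decomposition 3: common = {B, C, H}, closure = {B, C, H} → lossy.

Decomposition 2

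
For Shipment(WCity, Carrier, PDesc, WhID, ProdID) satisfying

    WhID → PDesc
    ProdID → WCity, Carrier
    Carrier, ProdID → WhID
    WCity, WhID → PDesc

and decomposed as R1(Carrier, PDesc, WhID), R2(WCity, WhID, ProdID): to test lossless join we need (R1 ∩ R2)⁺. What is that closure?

PDesc, WhID

R1 ∩ R2 = {WhID}.
WhID → PDesc applies, adding PDesc
Closure: {PDesc, WhID}.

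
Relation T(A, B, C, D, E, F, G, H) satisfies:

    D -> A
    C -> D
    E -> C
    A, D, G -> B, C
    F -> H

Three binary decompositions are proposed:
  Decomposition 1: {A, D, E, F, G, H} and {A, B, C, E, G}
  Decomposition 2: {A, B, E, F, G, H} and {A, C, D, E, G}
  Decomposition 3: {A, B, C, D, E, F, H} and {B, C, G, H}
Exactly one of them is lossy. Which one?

Decomposition 1: common = {A, E, G}, closure = {A, B, C, D, E, G} → lossless.
Decomposition 2: common = {A, E, G}, closure = {A, B, C, D, E, G} → lossless.
Decomposition 3: common = {B, C, H}, closure = {A, B, C, D, H} → lossy.

Decomposition 3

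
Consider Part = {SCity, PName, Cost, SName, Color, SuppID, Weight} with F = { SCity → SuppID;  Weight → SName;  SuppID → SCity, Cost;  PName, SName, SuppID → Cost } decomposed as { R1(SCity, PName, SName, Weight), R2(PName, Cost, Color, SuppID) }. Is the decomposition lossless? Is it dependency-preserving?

Lossless test: (PName)⁺ = {PName}, which is a superkey of neither fragment — lossy.
Dependency preservation: the restricted closure of {SCity} across the fragments never reaches {SuppID}, so SCity → SuppID cannot be enforced without a join — not preserved.

lossy and not dependency-preserving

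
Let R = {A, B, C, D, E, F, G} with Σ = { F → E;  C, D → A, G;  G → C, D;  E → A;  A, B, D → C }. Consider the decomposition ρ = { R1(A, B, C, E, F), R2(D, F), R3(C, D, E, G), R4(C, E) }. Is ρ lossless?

Chase test. Columns are A, B, C, D, E, F, G; row i has aⱼ where attribute j ∈ Ri, else bᵢⱼ.
Initial tableau (one row per fragment):
  row 1: a1 a2 a3 b14 a5 a6 b17
  row 2: b21 b22 b23 a4 b25 a6 b27
  row 3: b31 b32 a3 a4 a5 b36 a7
  row 4: b41 b42 a3 b44 a5 b46 b47
Rows 1 and 2 agree on F; apply F→E and equate their E entries.
Rows 1 and 2 agree on E; apply E→A and equate their A entries.
Rows 1 and 3 agree on E; apply E→A and equate their A entries.
Rows 1 and 4 agree on E; apply E→A and equate their A entries.
No row becomes fully distinguished — the join is lossy.

No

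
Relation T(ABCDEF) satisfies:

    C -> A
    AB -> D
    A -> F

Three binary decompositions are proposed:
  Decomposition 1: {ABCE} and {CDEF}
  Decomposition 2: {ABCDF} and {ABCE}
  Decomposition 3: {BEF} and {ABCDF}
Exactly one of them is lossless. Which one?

Decomposition 2

Decomposition 1: common = {CE}, closure = {ACEF} → lossy.
Decomposition 2: common = {ABC}, closure = {ABCDF} → lossless.
Decomposition 3: common = {BF}, closure = {BF} → lossy.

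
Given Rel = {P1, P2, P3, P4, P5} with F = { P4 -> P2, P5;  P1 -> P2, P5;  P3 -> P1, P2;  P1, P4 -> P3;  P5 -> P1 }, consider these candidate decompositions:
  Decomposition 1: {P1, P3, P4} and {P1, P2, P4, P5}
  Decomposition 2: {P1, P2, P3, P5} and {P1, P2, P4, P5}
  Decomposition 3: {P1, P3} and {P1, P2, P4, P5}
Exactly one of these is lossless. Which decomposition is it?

Decomposition 1: common = {P1, P4}, closure = {P1, P2, P3, P4, P5} → lossless.
Decomposition 2: common = {P1, P2, P5}, closure = {P1, P2, P5} → lossy.
Decomposition 3: common = {P1}, closure = {P1, P2, P5} → lossy.

Decomposition 1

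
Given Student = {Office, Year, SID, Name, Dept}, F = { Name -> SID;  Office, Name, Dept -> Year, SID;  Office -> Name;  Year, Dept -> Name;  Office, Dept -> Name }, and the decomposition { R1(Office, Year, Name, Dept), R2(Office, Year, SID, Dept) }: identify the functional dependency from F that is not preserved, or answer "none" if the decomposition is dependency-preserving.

Name -> SID

Check Name → SID: no single fragment contains all of {SID, Name}, and the restricted closure of {Name} across the fragments never reaches {SID}.
Office, Name, Dept → Year, SID is preserved.
Office → Name is preserved.
Year, Dept → Name is preserved.
Office, Dept → Name is preserved.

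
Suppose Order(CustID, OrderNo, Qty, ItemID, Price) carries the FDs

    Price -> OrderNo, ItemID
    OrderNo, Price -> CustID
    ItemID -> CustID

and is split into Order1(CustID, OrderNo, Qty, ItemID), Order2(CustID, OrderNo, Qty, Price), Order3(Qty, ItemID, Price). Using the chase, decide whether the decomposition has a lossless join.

Chase test. Columns are CustID, OrderNo, Qty, ItemID, Price; row i has aⱼ where attribute j ∈ Orderi, else bᵢⱼ.
Initial tableau (one row per fragment):
  row 1: a1 a2 a3 a4 b15
  row 2: a1 a2 a3 b24 a5
  row 3: b31 b32 a3 a4 a5
Rows 2 and 3 agree on Price; apply Price→OrderNo, ItemID and equate their OrderNo, ItemID entries.
Rows 2 and 3 agree on OrderNo, Price; apply OrderNo, Price→CustID and equate their CustID entries.
Row 2 is now all distinguished symbols — the join is lossless.

Yes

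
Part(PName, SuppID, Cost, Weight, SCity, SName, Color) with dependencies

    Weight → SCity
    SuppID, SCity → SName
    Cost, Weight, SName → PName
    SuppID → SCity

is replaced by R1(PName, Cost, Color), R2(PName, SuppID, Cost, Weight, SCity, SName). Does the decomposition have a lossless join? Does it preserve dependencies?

lossy but dependency-preserving

Lossless test: (PName, Cost)⁺ = {PName, Cost}, which is a superkey of neither fragment — lossy.
Dependency preservation: every FD's attributes lie within a single fragment, so each can be enforced locally — preserved.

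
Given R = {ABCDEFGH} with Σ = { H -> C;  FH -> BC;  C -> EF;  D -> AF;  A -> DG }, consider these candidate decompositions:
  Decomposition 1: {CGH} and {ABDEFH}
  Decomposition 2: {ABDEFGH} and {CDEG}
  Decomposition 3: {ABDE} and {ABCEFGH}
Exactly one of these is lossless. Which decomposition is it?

Decomposition 3

Decomposition 1: common = {H}, closure = {BCEFH} → lossy.
Decomposition 2: common = {DEG}, closure = {ADEFG} → lossy.
Decomposition 3: common = {ABE}, closure = {ABDEFG} → lossless.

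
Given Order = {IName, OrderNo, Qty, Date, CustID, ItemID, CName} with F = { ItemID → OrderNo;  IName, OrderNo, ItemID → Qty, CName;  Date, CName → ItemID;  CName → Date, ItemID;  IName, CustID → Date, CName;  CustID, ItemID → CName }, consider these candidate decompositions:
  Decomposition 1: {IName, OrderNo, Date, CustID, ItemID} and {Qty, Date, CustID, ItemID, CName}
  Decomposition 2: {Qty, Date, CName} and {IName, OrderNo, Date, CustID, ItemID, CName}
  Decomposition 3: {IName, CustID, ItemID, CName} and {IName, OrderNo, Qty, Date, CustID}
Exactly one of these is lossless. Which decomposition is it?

Decomposition 3

Decomposition 1: common = {Date, CustID, ItemID}, closure = {OrderNo, Date, CustID, ItemID, CName} → lossy.
Decomposition 2: common = {Date, CName}, closure = {OrderNo, Date, ItemID, CName} → lossy.
Decomposition 3: common = {IName, CustID}, closure = {IName, OrderNo, Qty, Date, CustID, ItemID, CName} → lossless.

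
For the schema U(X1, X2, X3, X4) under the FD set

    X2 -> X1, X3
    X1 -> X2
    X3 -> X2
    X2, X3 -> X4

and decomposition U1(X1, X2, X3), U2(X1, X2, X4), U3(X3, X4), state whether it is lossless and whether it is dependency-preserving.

Lossless test (chase): Rows 1 and 2 agree on X2; apply X2→X1, X3 and equate their X1, X3 entries. Rows 1 and 3 agree on X3; apply X3→X2 and equate their X2 entries. Rows 1 and 2 agree on X2, X3; apply X2, X3→X4 and equate their X4 entries. Rows 1 and 3 agree on X2; apply X2→X1, X3 and equate their X1, X3 entries. Row 1 is now all distinguished symbols — the join is lossless.
Dependency preservation: X2, X3 → X4 is not contained in any single fragment, but the restricted closure of its left-hand side across the fragments still reaches the right-hand side; the remaining FDs each lie inside some fragment. All dependencies are preserved.

lossless and dependency-preserving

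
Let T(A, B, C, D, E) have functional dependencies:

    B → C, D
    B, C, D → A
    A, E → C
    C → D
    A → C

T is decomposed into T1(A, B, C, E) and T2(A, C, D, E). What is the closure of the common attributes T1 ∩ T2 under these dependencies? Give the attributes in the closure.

A, C, D, E

T1 ∩ T2 = {A, C, E}.
C → D applies, adding D
Closure: {A, C, D, E}.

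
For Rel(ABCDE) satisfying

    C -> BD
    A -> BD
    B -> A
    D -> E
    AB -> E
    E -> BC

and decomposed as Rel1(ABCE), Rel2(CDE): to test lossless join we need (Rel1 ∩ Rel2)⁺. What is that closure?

ABCDE

Rel1 ∩ Rel2 = {CE}.
C → BD applies, adding BD
B → A applies, adding A
Closure: {ABCDE}.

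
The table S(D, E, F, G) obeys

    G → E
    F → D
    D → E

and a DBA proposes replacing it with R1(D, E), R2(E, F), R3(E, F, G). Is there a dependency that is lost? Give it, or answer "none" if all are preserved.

F → D

Check F → D: no single fragment contains all of {D, F}, and the restricted closure of {F} across the fragments never reaches {D}.
G → E is preserved.
D → E is preserved.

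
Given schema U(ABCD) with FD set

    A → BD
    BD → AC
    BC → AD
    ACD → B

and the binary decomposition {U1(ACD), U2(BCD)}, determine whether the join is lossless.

No

Common attributes: U1 ∩ U2 = {CD}.
No dependency enlarges {CD}, so (CD)⁺ = {CD}.
The closure contains neither all of U1 = {ACD} nor all of U2 = {BCD}, so the common attributes are not a superkey of either fragment. The join is lossy.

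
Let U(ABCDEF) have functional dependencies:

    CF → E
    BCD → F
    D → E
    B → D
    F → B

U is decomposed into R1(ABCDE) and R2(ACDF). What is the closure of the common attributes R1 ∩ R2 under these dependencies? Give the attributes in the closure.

ACDE

R1 ∩ R2 = {ACD}.
D → E applies, adding E
Closure: {ACDE}.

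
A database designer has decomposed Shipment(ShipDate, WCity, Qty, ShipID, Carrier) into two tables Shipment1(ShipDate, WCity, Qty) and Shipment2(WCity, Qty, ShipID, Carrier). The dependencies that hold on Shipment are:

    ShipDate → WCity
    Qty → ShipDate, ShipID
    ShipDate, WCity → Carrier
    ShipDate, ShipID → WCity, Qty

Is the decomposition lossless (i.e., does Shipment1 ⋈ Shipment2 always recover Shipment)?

Common attributes: Shipment1 ∩ Shipment2 = {WCity, Qty}.
Closure of {WCity, Qty}: Qty → ShipDate, ShipID applies, adding ShipDate, ShipID; ShipDate, WCity → Carrier applies, adding Carrier. So (WCity, Qty)⁺ = {ShipDate, WCity, Qty, ShipID, Carrier}.
This closure contains every attribute of Shipment1, so Shipment1 ∩ Shipment2 → Shipment1. The join is lossless.

Yes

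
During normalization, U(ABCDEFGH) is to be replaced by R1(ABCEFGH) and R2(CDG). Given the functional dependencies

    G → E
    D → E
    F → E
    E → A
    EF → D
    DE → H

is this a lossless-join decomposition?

Common attributes: R1 ∩ R2 = {CG}.
Closure of {CG}: G → E applies, adding E; E → A applies, adding A. So (CG)⁺ = {ACEG}.
The closure contains neither all of R1 = {ABCEFGH} nor all of R2 = {CDG}, so the common attributes are not a superkey of either fragment. The join is lossy.

No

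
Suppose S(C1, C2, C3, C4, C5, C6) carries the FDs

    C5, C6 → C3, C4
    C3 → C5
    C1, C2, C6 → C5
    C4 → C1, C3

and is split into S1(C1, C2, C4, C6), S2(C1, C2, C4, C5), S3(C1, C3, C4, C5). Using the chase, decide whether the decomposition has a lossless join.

Chase test. Columns are C1, C2, C3, C4, C5, C6; row i has aⱼ where attribute j ∈ Si, else bᵢⱼ.
Initial tableau (one row per fragment):
  row 1: a1 a2 b13 a4 b15 a6
  row 2: a1 a2 b23 a4 a5 b26
  row 3: a1 b32 a3 a4 a5 b36
Rows 1 and 2 agree on C4; apply C4→C1, C3 and equate their C1, C3 entries.
Rows 1 and 3 agree on C4; apply C4→C1, C3 and equate their C1, C3 entries.
Rows 1 and 2 agree on C3; apply C3→C5 and equate their C5 entries.
Row 1 is now all distinguished symbols — the join is lossless.

Yes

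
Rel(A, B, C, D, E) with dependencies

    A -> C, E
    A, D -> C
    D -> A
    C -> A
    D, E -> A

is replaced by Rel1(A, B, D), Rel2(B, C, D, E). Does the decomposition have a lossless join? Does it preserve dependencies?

lossless but not dependency-preserving

Lossless test: (B, D)⁺ = {A, B, C, D, E}, which contains all of one fragment — lossless.
Dependency preservation: the restricted closure of {A} across the fragments never reaches {C, E}, so A → C, E cannot be enforced without a join — not preserved.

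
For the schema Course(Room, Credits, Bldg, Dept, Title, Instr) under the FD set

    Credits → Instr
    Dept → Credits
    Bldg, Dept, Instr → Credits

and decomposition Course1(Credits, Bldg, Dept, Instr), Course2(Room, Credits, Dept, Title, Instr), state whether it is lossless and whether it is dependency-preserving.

lossy but dependency-preserving

Lossless test: (Credits, Dept, Instr)⁺ = {Credits, Dept, Instr}, which is a superkey of neither fragment — lossy.
Dependency preservation: every FD's attributes lie within a single fragment, so each can be enforced locally — preserved.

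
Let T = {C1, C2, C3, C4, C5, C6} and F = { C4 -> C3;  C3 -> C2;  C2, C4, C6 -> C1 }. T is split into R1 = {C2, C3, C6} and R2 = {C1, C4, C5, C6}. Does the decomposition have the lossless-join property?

No

Common attributes: R1 ∩ R2 = {C6}.
No dependency enlarges {C6}, so (C6)⁺ = {C6}.
The closure contains neither all of R1 = {C2, C3, C6} nor all of R2 = {C1, C4, C5, C6}, so the common attributes are not a superkey of either fragment. The join is lossy.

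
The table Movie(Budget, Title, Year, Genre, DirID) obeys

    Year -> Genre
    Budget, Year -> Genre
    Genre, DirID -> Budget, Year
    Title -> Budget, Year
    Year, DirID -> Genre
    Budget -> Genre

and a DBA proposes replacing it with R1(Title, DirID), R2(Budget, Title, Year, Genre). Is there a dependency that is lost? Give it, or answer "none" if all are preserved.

Check Genre, DirID → Budget, Year: no single fragment contains all of {Budget, Year, Genre, DirID}, and the restricted closure of {Genre, DirID} across the fragments never reaches {Budget, Year}.
Year → Genre is preserved.
Budget, Year → Genre is preserved.
Title → Budget, Year is preserved.
Year, DirID → Genre is preserved.
Budget → Genre is preserved.

Genre, DirID -> Budget, Year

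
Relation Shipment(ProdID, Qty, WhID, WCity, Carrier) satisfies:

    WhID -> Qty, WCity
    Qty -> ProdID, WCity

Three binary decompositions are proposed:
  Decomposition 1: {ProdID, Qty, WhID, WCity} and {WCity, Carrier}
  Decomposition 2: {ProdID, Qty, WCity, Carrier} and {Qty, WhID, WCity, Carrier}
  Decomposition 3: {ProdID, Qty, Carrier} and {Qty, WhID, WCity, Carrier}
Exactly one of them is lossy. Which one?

Decomposition 1

Decomposition 1: common = {WCity}, closure = {WCity} → lossy.
Decomposition 2: common = {Qty, WCity, Carrier}, closure = {ProdID, Qty, WCity, Carrier} → lossless.
Decomposition 3: common = {Qty, Carrier}, closure = {ProdID, Qty, WCity, Carrier} → lossless.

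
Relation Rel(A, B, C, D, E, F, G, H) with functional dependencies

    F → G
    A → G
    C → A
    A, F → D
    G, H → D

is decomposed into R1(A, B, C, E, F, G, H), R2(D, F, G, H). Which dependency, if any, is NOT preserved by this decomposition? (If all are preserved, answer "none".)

Check A, F → D: no single fragment contains all of {A, D, F}, and the restricted closure of {A, F} across the fragments never reaches {D}.
F → G is preserved.
A → G is preserved.
C → A is preserved.
G, H → D is preserved.

A, F → D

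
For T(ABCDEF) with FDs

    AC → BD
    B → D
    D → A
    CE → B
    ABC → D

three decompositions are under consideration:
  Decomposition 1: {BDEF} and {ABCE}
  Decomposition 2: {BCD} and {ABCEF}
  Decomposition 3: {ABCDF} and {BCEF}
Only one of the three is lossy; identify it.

Decomposition 1

Decomposition 1: common = {BE}, closure = {ABDE} → lossy.
Decomposition 2: common = {BC}, closure = {ABCD} → lossless.
Decomposition 3: common = {BCF}, closure = {ABCDF} → lossless.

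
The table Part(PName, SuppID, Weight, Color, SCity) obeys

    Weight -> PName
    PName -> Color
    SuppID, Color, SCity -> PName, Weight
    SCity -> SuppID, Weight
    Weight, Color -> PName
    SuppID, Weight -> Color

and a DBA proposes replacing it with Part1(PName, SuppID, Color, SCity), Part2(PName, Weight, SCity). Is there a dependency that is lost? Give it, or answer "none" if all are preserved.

Weight → PName lies within Part2.
PName → Color lies within Part1.
SuppID, Color, SCity → PName, Weight: restricted closure across fragments reaches PName, Weight.
SCity → SuppID, Weight: restricted closure across fragments reaches SuppID, Weight.
Weight, Color → PName: restricted closure across fragments reaches PName.
SuppID, Weight → Color: restricted closure across fragments reaches Color.
Every dependency is enforceable on the fragments, so the decomposition is dependency-preserving.

none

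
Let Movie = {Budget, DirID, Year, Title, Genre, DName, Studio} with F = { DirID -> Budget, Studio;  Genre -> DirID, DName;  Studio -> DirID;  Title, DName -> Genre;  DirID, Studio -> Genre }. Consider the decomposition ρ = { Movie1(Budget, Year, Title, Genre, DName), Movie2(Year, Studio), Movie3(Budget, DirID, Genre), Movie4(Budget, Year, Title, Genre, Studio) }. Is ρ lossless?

Yes

Chase test. Columns are Budget, DirID, Year, Title, Genre, DName, Studio; row i has aⱼ where attribute j ∈ Moviei, else bᵢⱼ.
Initial tableau (one row per fragment):
  row 1: a1 b12 a3 a4 a5 a6 b17
  row 2: b21 b22 a3 b24 b25 b26 a7
  row 3: a1 a2 b33 b34 a5 b36 b37
  row 4: a1 b42 a3 a4 a5 b46 a7
Rows 1 and 3 agree on Genre; apply Genre→DirID, DName and equate their DirID, DName entries.
Rows 1 and 4 agree on Genre; apply Genre→DirID, DName and equate their DirID, DName entries.
Rows 2 and 4 agree on Studio; apply Studio→DirID and equate their DirID entries.
Rows 2 and 4 agree on DirID, Studio; apply DirID, Studio→Genre and equate their Genre entries.
Rows 1 and 2 agree on DirID; apply DirID→Budget, Studio and equate their Budget, Studio entries.
Rows 1 and 3 agree on DirID; apply DirID→Budget, Studio and equate their Budget, Studio entries.
Rows 1 and 2 agree on Genre; apply Genre→DirID, DName and equate their DirID, DName entries.
Row 1 is now all distinguished symbols — the join is lossless.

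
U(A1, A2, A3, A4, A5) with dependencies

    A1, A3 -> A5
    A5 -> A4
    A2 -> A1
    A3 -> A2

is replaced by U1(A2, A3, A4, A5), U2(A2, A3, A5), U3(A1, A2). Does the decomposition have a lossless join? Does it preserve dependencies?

lossless and dependency-preserving

Lossless test (chase): Rows 1 and 2 agree on A5; apply A5→A4 and equate their A4 entries. Rows 1 and 2 agree on A2; apply A2→A1 and equate their A1 entries. Rows 1 and 3 agree on A2; apply A2→A1 and equate their A1 entries. Row 1 is now all distinguished symbols — the join is lossless.
Dependency preservation: A1, A3 → A5 is not contained in any single fragment, but the restricted closure of its left-hand side across the fragments still reaches the right-hand side; the remaining FDs each lie inside some fragment. All dependencies are preserved.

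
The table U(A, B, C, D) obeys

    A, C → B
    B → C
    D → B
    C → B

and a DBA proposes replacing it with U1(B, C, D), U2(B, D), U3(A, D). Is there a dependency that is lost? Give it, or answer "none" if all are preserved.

none

A, C → B: restricted closure across fragments reaches B.
B → C lies within U1.
D → B lies within U1.
C → B lies within U1.
Every dependency is enforceable on the fragments, so the decomposition is dependency-preserving.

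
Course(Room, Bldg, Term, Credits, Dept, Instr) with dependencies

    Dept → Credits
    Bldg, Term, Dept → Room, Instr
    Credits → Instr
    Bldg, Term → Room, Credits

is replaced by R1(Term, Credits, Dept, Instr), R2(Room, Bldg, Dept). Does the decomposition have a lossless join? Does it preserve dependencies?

Lossless test: (Dept)⁺ = {Credits, Dept, Instr}, which is a superkey of neither fragment — lossy.
Dependency preservation: the restricted closure of {Bldg, Term, Dept} across the fragments never reaches {Room, Instr}, so Bldg, Term, Dept → Room, Instr cannot be enforced without a join — not preserved.

lossy and not dependency-preserving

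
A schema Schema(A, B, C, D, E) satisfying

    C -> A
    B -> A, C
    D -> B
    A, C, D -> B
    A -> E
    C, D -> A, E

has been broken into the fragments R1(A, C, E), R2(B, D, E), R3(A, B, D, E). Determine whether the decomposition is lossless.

Chase test. Columns are A, B, C, D, E; row i has aⱼ where attribute j ∈ Ri, else bᵢⱼ.
Initial tableau (one row per fragment):
  row 1: a1 b12 a3 b14 a5
  row 2: b21 a2 b23 a4 a5
  row 3: a1 a2 b33 a4 a5
Rows 2 and 3 agree on B; apply B→A, C and equate their A, C entries.
No row becomes fully distinguished — the join is lossy.

No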